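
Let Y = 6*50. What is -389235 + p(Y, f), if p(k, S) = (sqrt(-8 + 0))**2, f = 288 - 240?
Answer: -389243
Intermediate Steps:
Y = 300
f = 48
p(k, S) = -8 (p(k, S) = (sqrt(-8))**2 = (2*I*sqrt(2))**2 = -8)
-389235 + p(Y, f) = -389235 - 8 = -389243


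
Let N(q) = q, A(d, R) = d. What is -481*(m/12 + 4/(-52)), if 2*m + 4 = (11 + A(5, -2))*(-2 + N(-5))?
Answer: 14171/6 ≈ 2361.8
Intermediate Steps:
m = -58 (m = -2 + ((11 + 5)*(-2 - 5))/2 = -2 + (16*(-7))/2 = -2 + (½)*(-112) = -2 - 56 = -58)
-481*(m/12 + 4/(-52)) = -481*(-58/12 + 4/(-52)) = -481*(-58*1/12 + 4*(-1/52)) = -481*(-29/6 - 1/13) = -481*(-383/78) = 14171/6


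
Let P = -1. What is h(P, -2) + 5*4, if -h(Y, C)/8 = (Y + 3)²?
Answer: -12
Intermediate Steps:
h(Y, C) = -8*(3 + Y)² (h(Y, C) = -8*(Y + 3)² = -8*(3 + Y)²)
h(P, -2) + 5*4 = -8*(3 - 1)² + 5*4 = -8*2² + 20 = -8*4 + 20 = -32 + 20 = -12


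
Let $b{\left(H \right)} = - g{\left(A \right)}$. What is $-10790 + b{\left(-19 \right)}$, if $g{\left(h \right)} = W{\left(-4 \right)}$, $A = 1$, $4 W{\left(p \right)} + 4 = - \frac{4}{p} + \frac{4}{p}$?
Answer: $-10789$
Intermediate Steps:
$W{\left(p \right)} = -1$ ($W{\left(p \right)} = -1 + \frac{- \frac{4}{p} + \frac{4}{p}}{4} = -1 + \frac{1}{4} \cdot 0 = -1 + 0 = -1$)
$g{\left(h \right)} = -1$
$b{\left(H \right)} = 1$ ($b{\left(H \right)} = \left(-1\right) \left(-1\right) = 1$)
$-10790 + b{\left(-19 \right)} = -10790 + 1 = -10789$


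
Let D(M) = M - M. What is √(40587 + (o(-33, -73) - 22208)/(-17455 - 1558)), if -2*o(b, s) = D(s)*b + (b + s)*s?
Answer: 2*√3668114909801/19013 ≈ 201.47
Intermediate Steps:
D(M) = 0
o(b, s) = -s*(b + s)/2 (o(b, s) = -(0*b + (b + s)*s)/2 = -(0 + s*(b + s))/2 = -s*(b + s)/2)
√(40587 + (o(-33, -73) - 22208)/(-17455 - 1558)) = √(40587 + ((½)*(-73)*(-1*(-33) - 1*(-73)) - 22208)/(-17455 - 1558)) = √(40587 + ((½)*(-73)*(33 + 73) - 22208)/(-19013)) = √(40587 + ((½)*(-73)*106 - 22208)*(-1/19013)) = √(40587 + (-3869 - 22208)*(-1/19013)) = √(40587 - 26077*(-1/19013)) = √(40587 + 26077/19013) = √(771706708/19013) = 2*√3668114909801/19013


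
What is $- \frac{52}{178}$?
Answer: $- \frac{26}{89} \approx -0.29213$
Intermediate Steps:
$- \frac{52}{178} = \left(-1\right) \frac{26}{89} = - \frac{26}{89}$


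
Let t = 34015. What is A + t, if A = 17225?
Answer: 51240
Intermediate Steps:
A + t = 17225 + 34015 = 51240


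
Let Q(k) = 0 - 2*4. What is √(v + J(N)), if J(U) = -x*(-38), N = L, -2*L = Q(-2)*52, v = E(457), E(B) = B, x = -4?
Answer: √305 ≈ 17.464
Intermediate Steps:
v = 457
Q(k) = -8 (Q(k) = 0 - 8 = -8)
L = 208 (L = -(-4)*52 = -½*(-416) = 208)
N = 208
J(U) = -152 (J(U) = -(-4)*(-38) = -1*152 = -152)
√(v + J(N)) = √(457 - 152) = √305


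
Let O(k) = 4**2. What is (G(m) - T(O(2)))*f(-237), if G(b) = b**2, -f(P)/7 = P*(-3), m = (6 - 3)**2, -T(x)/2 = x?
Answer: -562401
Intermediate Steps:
O(k) = 16
T(x) = -2*x
m = 9 (m = 3**2 = 9)
f(P) = 21*P (f(P) = -7*P*(-3) = -(-21)*P = 21*P)
(G(m) - T(O(2)))*f(-237) = (9**2 - (-2)*16)*(21*(-237)) = (81 - 1*(-32))*(-4977) = (81 + 32)*(-4977) = 113*(-4977) = -562401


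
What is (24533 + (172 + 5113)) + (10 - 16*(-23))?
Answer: 30196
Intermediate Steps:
(24533 + (172 + 5113)) + (10 - 16*(-23)) = (24533 + 5285) + (10 + 368) = 29818 + 378 = 30196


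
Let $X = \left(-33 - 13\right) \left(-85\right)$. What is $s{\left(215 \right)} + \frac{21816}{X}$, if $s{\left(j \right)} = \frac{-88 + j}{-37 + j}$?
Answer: $\frac{2189909}{347990} \approx 6.293$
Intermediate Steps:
$X = 3910$ ($X = \left(-46\right) \left(-85\right) = 3910$)
$s{\left(j \right)} = \frac{-88 + j}{-37 + j}$
$s{\left(215 \right)} + \frac{21816}{X} = \frac{-88 + 215}{-37 + 215} + \frac{21816}{3910} = \frac{1}{178} \cdot 127 + 21816 \cdot \frac{1}{3910} = \frac{1}{178} \cdot 127 + \frac{10908}{1955} = \frac{127}{178} + \frac{10908}{1955} = \frac{2189909}{347990}$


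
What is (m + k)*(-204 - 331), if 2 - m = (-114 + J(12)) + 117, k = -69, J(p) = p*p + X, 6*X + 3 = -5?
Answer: 341330/3 ≈ 1.1378e+5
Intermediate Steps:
X = -4/3 (X = -1/2 + (1/6)*(-5) = -1/2 - 5/6 = -4/3 ≈ -1.3333)
J(p) = -4/3 + p**2 (J(p) = p*p - 4/3 = p**2 - 4/3 = -4/3 + p**2)
m = -431/3 (m = 2 - ((-114 + (-4/3 + 12**2)) + 117) = 2 - ((-114 + (-4/3 + 144)) + 117) = 2 - ((-114 + 428/3) + 117) = 2 - (86/3 + 117) = 2 - 1*437/3 = 2 - 437/3 = -431/3 ≈ -143.67)
(m + k)*(-204 - 331) = (-431/3 - 69)*(-204 - 331) = -638/3*(-535) = 341330/3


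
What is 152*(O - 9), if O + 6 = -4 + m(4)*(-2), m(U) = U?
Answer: -4104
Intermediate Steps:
O = -18 (O = -6 + (-4 + 4*(-2)) = -6 + (-4 - 8) = -6 - 12 = -18)
152*(O - 9) = 152*(-18 - 9) = 152*(-27) = -4104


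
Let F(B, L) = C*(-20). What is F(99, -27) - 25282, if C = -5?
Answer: -25182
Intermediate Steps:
F(B, L) = 100 (F(B, L) = -5*(-20) = 100)
F(99, -27) - 25282 = 100 - 25282 = -25182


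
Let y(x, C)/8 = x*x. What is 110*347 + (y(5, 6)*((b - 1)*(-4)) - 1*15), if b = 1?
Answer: 38155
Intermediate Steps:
y(x, C) = 8*x**2 (y(x, C) = 8*(x*x) = 8*x**2)
110*347 + (y(5, 6)*((b - 1)*(-4)) - 1*15) = 110*347 + ((8*5**2)*((1 - 1)*(-4)) - 1*15) = 38170 + ((8*25)*(0*(-4)) - 15) = 38170 + (200*0 - 15) = 38170 + (0 - 15) = 38170 - 15 = 38155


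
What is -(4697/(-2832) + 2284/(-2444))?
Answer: 4486939/1730352 ≈ 2.5931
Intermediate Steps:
-(4697/(-2832) + 2284/(-2444)) = -(4697*(-1/2832) + 2284*(-1/2444)) = -(-4697/2832 - 571/611) = -1*(-4486939/1730352) = 4486939/1730352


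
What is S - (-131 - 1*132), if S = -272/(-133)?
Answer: 35251/133 ≈ 265.04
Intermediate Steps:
S = 272/133 (S = -272*(-1/133) = 272/133 ≈ 2.0451)
S - (-131 - 1*132) = 272/133 - (-131 - 1*132) = 272/133 - (-131 - 132) = 272/133 - 1*(-263) = 272/133 + 263 = 35251/133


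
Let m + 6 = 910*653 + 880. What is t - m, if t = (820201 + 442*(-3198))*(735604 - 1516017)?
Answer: 463030143991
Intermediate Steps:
m = 595104 (m = -6 + (910*653 + 880) = -6 + (594230 + 880) = -6 + 595110 = 595104)
t = 463030739095 (t = (820201 - 1413516)*(-780413) = -593315*(-780413) = 463030739095)
t - m = 463030739095 - 1*595104 = 463030739095 - 595104 = 463030143991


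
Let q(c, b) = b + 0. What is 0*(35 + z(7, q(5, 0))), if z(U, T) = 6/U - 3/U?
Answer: 0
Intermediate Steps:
q(c, b) = b
z(U, T) = 3/U
0*(35 + z(7, q(5, 0))) = 0*(35 + 3/7) = 0*(248/7) = 0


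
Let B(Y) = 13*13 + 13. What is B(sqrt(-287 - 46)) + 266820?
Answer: 267002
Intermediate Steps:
B(Y) = 182 (B(Y) = 169 + 13 = 182)
B(sqrt(-287 - 46)) + 266820 = 182 + 266820 = 267002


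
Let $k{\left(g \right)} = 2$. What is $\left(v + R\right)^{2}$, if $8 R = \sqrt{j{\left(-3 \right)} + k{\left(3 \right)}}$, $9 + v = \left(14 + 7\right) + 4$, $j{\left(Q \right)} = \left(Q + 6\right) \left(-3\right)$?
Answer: $\frac{\left(128 + i \sqrt{7}\right)^{2}}{64} \approx 255.89 + 10.583 i$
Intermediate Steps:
$j{\left(Q \right)} = -18 - 3 Q$ ($j{\left(Q \right)} = \left(6 + Q\right) \left(-3\right) = -18 - 3 Q$)
$v = 16$ ($v = -9 + \left(\left(14 + 7\right) + 4\right) = -9 + \left(21 + 4\right) = -9 + 25 = 16$)
$R = \frac{i \sqrt{7}}{8}$ ($R = \frac{\sqrt{\left(-18 - -9\right) + 2}}{8} = \frac{\sqrt{\left(-18 + 9\right) + 2}}{8} = \frac{\sqrt{-9 + 2}}{8} = \frac{\sqrt{-7}}{8} = \frac{i \sqrt{7}}{8} \approx 0.33072 i$)
$\left(v + R\right)^{2} = \left(16 + \frac{i \sqrt{7}}{8}\right)^{2}$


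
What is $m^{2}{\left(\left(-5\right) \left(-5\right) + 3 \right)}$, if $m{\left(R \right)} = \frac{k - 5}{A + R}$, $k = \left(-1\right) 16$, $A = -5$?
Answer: $\frac{441}{529} \approx 0.83365$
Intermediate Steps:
$k = -16$
$m{\left(R \right)} = - \frac{21}{-5 + R}$ ($m{\left(R \right)} = \frac{-16 - 5}{-5 + R} = - \frac{21}{-5 + R}$)
$m^{2}{\left(\left(-5\right) \left(-5\right) + 3 \right)} = \left(- \frac{21}{-5 + \left(\left(-5\right) \left(-5\right) + 3\right)}\right)^{2} = \left(- \frac{21}{-5 + \left(25 + 3\right)}\right)^{2} = \left(- \frac{21}{-5 + 28}\right)^{2} = \left(- \frac{21}{23}\right)^{2} = \frac{441}{529}$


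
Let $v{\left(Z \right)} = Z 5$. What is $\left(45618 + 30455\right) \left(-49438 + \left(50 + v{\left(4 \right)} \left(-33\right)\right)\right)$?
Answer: $-3807301504$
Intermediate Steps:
$v{\left(Z \right)} = 5 Z$
$\left(45618 + 30455\right) \left(-49438 + \left(50 + v{\left(4 \right)} \left(-33\right)\right)\right) = \left(45618 + 30455\right) \left(-49438 + \left(50 + 5 \cdot 4 \left(-33\right)\right)\right) = 76073 \left(-49438 + \left(50 + 20 \left(-33\right)\right)\right) = 76073 \left(-49438 + \left(50 - 660\right)\right) = 76073 \left(-49438 - 610\right) = 76073 \left(-50048\right) = -3807301504$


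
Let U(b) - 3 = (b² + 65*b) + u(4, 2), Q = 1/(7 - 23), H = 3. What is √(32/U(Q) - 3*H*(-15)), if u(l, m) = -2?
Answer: 13*√50199/261 ≈ 11.160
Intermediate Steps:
Q = -1/16 (Q = 1/(-16) = -1/16 ≈ -0.062500)
U(b) = 1 + b² + 65*b (U(b) = 3 + ((b² + 65*b) - 2) = 3 + (-2 + b² + 65*b) = 1 + b² + 65*b)
√(32/U(Q) - 3*H*(-15)) = √(32/(1 + (-1/16)² + 65*(-1/16)) - 3*3*(-15)) = √(32/(1 + 1/256 - 65/16) - 9*(-15)) = √(32/(-783/256) + 135) = √(32*(-256/783) + 135) = √(-8192/783 + 135) = √(97513/783) = 13*√50199/261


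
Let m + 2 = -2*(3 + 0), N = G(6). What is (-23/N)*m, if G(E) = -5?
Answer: -184/5 ≈ -36.800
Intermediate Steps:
N = -5
m = -8 (m = -2 - 2*(3 + 0) = -2 - 2*3 = -2 - 6 = -8)
(-23/N)*m = -23/(-5)*(-8) = -23*(-⅕)*(-8) = (23/5)*(-8) = -184/5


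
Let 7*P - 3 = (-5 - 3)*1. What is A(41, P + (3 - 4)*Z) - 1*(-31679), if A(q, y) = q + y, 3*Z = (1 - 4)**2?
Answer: 222014/7 ≈ 31716.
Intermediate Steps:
P = -5/7 (P = 3/7 + ((-5 - 3)*1)/7 = 3/7 + (-8*1)/7 = 3/7 + (1/7)*(-8) = 3/7 - 8/7 = -5/7 ≈ -0.71429)
Z = 3 (Z = (1 - 4)**2/3 = (1/3)*(-3)**2 = (1/3)*9 = 3)
A(41, P + (3 - 4)*Z) - 1*(-31679) = (41 + (-5/7 + (3 - 4)*3)) - 1*(-31679) = (41 + (-5/7 - 1*3)) + 31679 = (41 + (-5/7 - 3)) + 31679 = (41 - 26/7) + 31679 = 261/7 + 31679 = 222014/7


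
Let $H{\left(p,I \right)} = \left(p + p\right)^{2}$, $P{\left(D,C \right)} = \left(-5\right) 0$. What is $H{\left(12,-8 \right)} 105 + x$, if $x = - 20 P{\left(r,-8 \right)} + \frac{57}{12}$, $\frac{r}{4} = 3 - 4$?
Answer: $\frac{241939}{4} \approx 60485.0$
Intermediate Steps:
$r = -4$ ($r = 4 \left(3 - 4\right) = 4 \left(-1\right) = -4$)
$P{\left(D,C \right)} = 0$
$H{\left(p,I \right)} = 4 p^{2}$ ($H{\left(p,I \right)} = \left(2 p\right)^{2} = 4 p^{2}$)
$x = \frac{19}{4}$ ($x = \left(-20\right) 0 + \frac{57}{12} = 0 + 57 \cdot \frac{1}{12} = 0 + \frac{19}{4} = \frac{19}{4} \approx 4.75$)
$H{\left(12,-8 \right)} 105 + x = 4 \cdot 12^{2} \cdot 105 + \frac{19}{4} = 4 \cdot 144 \cdot 105 + \frac{19}{4} = 576 \cdot 105 + \frac{19}{4} = 60480 + \frac{19}{4} = \frac{241939}{4}$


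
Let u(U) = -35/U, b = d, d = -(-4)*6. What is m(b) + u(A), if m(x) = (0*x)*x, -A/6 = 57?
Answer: 35/342 ≈ 0.10234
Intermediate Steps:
A = -342 (A = -6*57 = -342)
d = 24 (d = -4*(-6) = 24)
b = 24
m(x) = 0 (m(x) = 0*x = 0)
m(b) + u(A) = 0 - 35/(-342) = 0 - 35*(-1/342) = 0 + 35/342 = 35/342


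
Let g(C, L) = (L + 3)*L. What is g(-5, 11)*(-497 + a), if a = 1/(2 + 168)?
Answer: -6505653/85 ≈ -76537.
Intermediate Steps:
g(C, L) = L*(3 + L) (g(C, L) = (3 + L)*L = L*(3 + L))
a = 1/170 ≈ 0.0058824
g(-5, 11)*(-497 + a) = (11*(3 + 11))*(-497 + 1/170) = (11*14)*(-84489/170) = 154*(-84489/170) = -6505653/85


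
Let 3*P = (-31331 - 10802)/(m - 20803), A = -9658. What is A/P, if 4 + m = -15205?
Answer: -1043411688/42133 ≈ -24765.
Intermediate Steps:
m = -15209 (m = -4 - 15205 = -15209)
P = 42133/108036 (P = ((-31331 - 10802)/(-15209 - 20803))/3 = (-42133/(-36012))/3 = (-42133*(-1/36012))/3 = (⅓)*(42133/36012) = 42133/108036 ≈ 0.38999)
A/P = -9658/42133/108036 = -9658*108036/42133 = -1043411688/42133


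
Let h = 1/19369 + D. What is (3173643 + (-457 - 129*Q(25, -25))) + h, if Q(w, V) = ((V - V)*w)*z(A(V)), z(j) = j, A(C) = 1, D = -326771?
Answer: 55132212136/19369 ≈ 2.8464e+6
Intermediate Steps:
Q(w, V) = 0 (Q(w, V) = ((V - V)*w)*1 = (0*w)*1 = 0*1 = 0)
h = -6329227498/19369 (h = 1/19369 - 326771 = -6329227498/19369 ≈ -3.2677e+5)
(3173643 + (-457 - 129*Q(25, -25))) + h = (3173643 + (-457 - 129*0)) - 6329227498/19369 = (3173643 + (-457 + 0)) - 6329227498/19369 = (3173643 - 457) - 6329227498/19369 = 3173186 - 6329227498/19369 = 55132212136/19369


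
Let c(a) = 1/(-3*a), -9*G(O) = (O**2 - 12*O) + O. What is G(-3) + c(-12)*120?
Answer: -4/3 ≈ -1.3333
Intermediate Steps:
G(O) = -O**2/9 + 11*O/9 (G(O) = -((O**2 - 12*O) + O)/9 = -(O**2 - 11*O)/9 = -O**2/9 + 11*O/9)
c(a) = -1/(3*a)
G(-3) + c(-12)*120 = (1/9)*(-3)*(11 - 1*(-3)) - 1/3/(-12)*120 = (1/9)*(-3)*(11 + 3) - 1/3*(-1/12)*120 = (1/9)*(-3)*14 + (1/36)*120 = -14/3 + 10/3 = -4/3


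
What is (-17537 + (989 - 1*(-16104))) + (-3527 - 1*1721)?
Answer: -5692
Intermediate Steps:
(-17537 + (989 - 1*(-16104))) + (-3527 - 1*1721) = (-17537 + (989 + 16104)) + (-3527 - 1721) = (-17537 + 17093) - 5248 = -444 - 5248 = -5692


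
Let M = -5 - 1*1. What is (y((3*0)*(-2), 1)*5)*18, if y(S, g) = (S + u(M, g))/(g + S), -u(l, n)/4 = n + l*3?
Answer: 6120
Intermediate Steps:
M = -6 (M = -5 - 1 = -6)
u(l, n) = -12*l - 4*n (u(l, n) = -4*(n + l*3) = -4*(n + 3*l) = -12*l - 4*n)
y(S, g) = (72 + S - 4*g)/(S + g) (y(S, g) = (S + (-12*(-6) - 4*g))/(g + S) = (S + (72 - 4*g))/(S + g) = (72 + S - 4*g)/(S + g))
(y((3*0)*(-2), 1)*5)*18 = (((72 + (3*0)*(-2) - 4*1)/((3*0)*(-2) + 1))*5)*18 = (((72 + 0*(-2) - 4)/(0*(-2) + 1))*5)*18 = (((72 + 0 - 4)/(0 + 1))*5)*18 = ((68/1)*5)*18 = ((1*68)*5)*18 = (68*5)*18 = 340*18 = 6120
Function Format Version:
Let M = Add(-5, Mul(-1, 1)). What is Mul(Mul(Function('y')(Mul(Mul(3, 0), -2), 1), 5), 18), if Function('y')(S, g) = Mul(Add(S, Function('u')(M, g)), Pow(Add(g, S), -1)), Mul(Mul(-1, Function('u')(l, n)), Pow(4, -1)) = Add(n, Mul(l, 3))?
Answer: 6120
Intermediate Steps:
M = -6 (M = Add(-5, -1) = -6)
Function('u')(l, n) = Add(Mul(-12, l), Mul(-4, n)) (Function('u')(l, n) = Mul(-4, Add(n, Mul(l, 3))) = Mul(-4, Add(n, Mul(3, l))) = Add(Mul(-12, l), Mul(-4, n)))
Function('y')(S, g) = Mul(Pow(Add(S, g), -1), Add(72, S, Mul(-4, g))) (Function('y')(S, g) = Mul(Add(S, Add(Mul(-12, -6), Mul(-4, g))), Pow(Add(g, S), -1)) = Mul(Add(S, Add(72, Mul(-4, g))), Pow(Add(S, g), -1)) = Mul(Add(72, S, Mul(-4, g)), Pow(Add(S, g), -1)) = Mul(Pow(Add(S, g), -1), Add(72, S, Mul(-4, g))))
Mul(Mul(Function('y')(Mul(Mul(3, 0), -2), 1), 5), 18) = Mul(Mul(Mul(Pow(Add(Mul(Mul(3, 0), -2), 1), -1), Add(72, Mul(Mul(3, 0), -2), Mul(-4, 1))), 5), 18) = Mul(Mul(Mul(Pow(Add(Mul(0, -2), 1), -1), Add(72, Mul(0, -2), -4)), 5), 18) = Mul(Mul(Mul(Pow(Add(0, 1), -1), Add(72, 0, -4)), 5), 18) = Mul(Mul(Mul(Pow(1, -1), 68), 5), 18) = Mul(Mul(Mul(1, 68), 5), 18) = Mul(Mul(68, 5), 18) = Mul(340, 18) = 6120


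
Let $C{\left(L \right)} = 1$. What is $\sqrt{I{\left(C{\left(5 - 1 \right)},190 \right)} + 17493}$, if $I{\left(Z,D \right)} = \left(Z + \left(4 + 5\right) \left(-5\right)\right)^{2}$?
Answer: $\sqrt{19429} \approx 139.39$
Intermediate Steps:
$I{\left(Z,D \right)} = \left(-45 + Z\right)^{2}$ ($I{\left(Z,D \right)} = \left(Z + 9 \left(-5\right)\right)^{2} = \left(Z - 45\right)^{2} = \left(-45 + Z\right)^{2}$)
$\sqrt{I{\left(C{\left(5 - 1 \right)},190 \right)} + 17493} = \sqrt{\left(-45 + 1\right)^{2} + 17493} = \sqrt{\left(-44\right)^{2} + 17493} = \sqrt{1936 + 17493} = \sqrt{19429}$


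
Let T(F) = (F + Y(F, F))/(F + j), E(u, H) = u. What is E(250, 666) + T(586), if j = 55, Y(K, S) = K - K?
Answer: 160836/641 ≈ 250.91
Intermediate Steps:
Y(K, S) = 0
T(F) = F/(55 + F) (T(F) = (F + 0)/(F + 55) = F/(55 + F))
E(250, 666) + T(586) = 250 + 586/(55 + 586) = 250 + 586/641 = 160836/641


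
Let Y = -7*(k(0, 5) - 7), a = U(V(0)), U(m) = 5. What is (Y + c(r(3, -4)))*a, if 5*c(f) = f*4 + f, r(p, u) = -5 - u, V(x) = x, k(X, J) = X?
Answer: 240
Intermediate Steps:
c(f) = f (c(f) = (f*4 + f)/5 = (4*f + f)/5 = (5*f)/5 = f)
a = 5
Y = 49 (Y = -7*(0 - 7) = -7*(-7) = 49)
(Y + c(r(3, -4)))*a = (49 + (-5 - 1*(-4)))*5 = (49 + (-5 + 4))*5 = (49 - 1)*5 = 48*5 = 240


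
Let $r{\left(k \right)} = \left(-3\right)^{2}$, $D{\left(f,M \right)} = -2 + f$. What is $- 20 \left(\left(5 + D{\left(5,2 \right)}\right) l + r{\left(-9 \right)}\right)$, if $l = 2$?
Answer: $-500$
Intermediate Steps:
$r{\left(k \right)} = 9$
$- 20 \left(\left(5 + D{\left(5,2 \right)}\right) l + r{\left(-9 \right)}\right) = - 20 \left(\left(5 + \left(-2 + 5\right)\right) 2 + 9\right) = - 20 \left(\left(5 + 3\right) 2 + 9\right) = - 20 \left(8 \cdot 2 + 9\right) = - 20 \left(16 + 9\right) = - 20 \cdot 25 = \left(-1\right) 500 = -500$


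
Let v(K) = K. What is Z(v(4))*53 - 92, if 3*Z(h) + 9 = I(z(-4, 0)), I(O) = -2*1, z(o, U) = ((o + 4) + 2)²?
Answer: -859/3 ≈ -286.33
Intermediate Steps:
z(o, U) = (6 + o)² (z(o, U) = ((4 + o) + 2)² = (6 + o)²)
I(O) = -2
Z(h) = -11/3 (Z(h) = -3 + (⅓)*(-2) = -3 - ⅔ = -11/3)
Z(v(4))*53 - 92 = -11/3*53 - 92 = -583/3 - 92 = -859/3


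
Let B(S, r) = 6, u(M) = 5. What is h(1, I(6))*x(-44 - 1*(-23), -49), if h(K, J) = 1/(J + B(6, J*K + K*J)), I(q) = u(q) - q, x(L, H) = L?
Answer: -21/5 ≈ -4.2000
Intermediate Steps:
I(q) = 5 - q
h(K, J) = 1/(6 + J) (h(K, J) = 1/(J + 6) = 1/(6 + J))
h(1, I(6))*x(-44 - 1*(-23), -49) = (-44 - 1*(-23))/(6 + (5 - 1*6)) = (-44 + 23)/(6 + (5 - 6)) = -21/(6 - 1) = -21/5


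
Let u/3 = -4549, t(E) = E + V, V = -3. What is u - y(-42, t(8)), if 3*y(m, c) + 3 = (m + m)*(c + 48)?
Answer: -12162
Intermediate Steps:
t(E) = -3 + E (t(E) = E - 3 = -3 + E)
u = -13647 (u = 3*(-4549) = -13647)
y(m, c) = -1 + 2*m*(48 + c)/3 (y(m, c) = -1 + ((m + m)*(c + 48))/3 = -1 + ((2*m)*(48 + c))/3 = -1 + (2*m*(48 + c))/3 = -1 + 2*m*(48 + c)/3)
u - y(-42, t(8)) = -13647 - (-1 + 32*(-42) + (2/3)*(-3 + 8)*(-42)) = -13647 - (-1 - 1344 + (2/3)*5*(-42)) = -13647 - (-1 - 1344 - 140) = -13647 - 1*(-1485) = -13647 + 1485 = -12162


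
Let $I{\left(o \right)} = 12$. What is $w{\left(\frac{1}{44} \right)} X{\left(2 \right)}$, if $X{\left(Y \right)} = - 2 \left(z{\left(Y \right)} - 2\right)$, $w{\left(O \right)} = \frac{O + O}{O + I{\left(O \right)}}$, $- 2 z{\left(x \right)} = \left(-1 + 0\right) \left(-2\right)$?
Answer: $\frac{12}{529} \approx 0.022684$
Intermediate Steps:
$z{\left(x \right)} = -1$ ($z{\left(x \right)} = - \frac{\left(-1 + 0\right) \left(-2\right)}{2} = - \frac{\left(-1\right) \left(-2\right)}{2} = \left(- \frac{1}{2}\right) 2 = -1$)
$w{\left(O \right)} = \frac{2 O}{12 + O}$ ($w{\left(O \right)} = \frac{O + O}{O + 12} = \frac{2 O}{12 + O}$)
$X{\left(Y \right)} = 6$ ($X{\left(Y \right)} = - 2 \left(-1 - 2\right) = \left(-2\right) \left(-3\right) = 6$)
$w{\left(\frac{1}{44} \right)} X{\left(2 \right)} = \frac{2}{44 \left(12 + \frac{1}{44}\right)} 6 = 2 \cdot \frac{1}{44} \frac{1}{12 + \frac{1}{44}} \cdot 6 = 2 \cdot \frac{1}{44} \frac{1}{\frac{529}{44}} \cdot 6 = 2 \cdot \frac{1}{44} \cdot \frac{44}{529} \cdot 6 = \frac{2}{529} \cdot 6 = \frac{12}{529}$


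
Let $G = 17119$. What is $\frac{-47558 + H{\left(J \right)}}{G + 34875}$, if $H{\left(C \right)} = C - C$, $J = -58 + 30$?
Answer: $- \frac{23779}{25997} \approx -0.91468$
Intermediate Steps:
$J = -28$
$H{\left(C \right)} = 0$
$\frac{-47558 + H{\left(J \right)}}{G + 34875} = \frac{-47558 + 0}{17119 + 34875} = - \frac{47558}{51994} = \left(-47558\right) \frac{1}{51994} = - \frac{23779}{25997}$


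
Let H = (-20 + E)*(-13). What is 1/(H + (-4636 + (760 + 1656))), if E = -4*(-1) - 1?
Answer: -1/1999 ≈ -0.00050025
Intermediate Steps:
E = 3 (E = 4 - 1 = 3)
H = 221 (H = (-20 + 3)*(-13) = -17*(-13) = 221)
1/(H + (-4636 + (760 + 1656))) = 1/(221 + (-4636 + (760 + 1656))) = 1/(221 + (-4636 + 2416)) = 1/(221 - 2220) = 1/(-1999) = -1/1999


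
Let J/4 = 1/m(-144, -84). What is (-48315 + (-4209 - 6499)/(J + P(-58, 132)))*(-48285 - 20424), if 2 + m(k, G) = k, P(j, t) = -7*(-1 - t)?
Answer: 225662164167891/67961 ≈ 3.3205e+9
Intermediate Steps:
P(j, t) = 7 + 7*t
m(k, G) = -2 + k
J = -2/73 (J = 4/(-2 - 144) = 4/(-146) = 4*(-1/146) = -2/73 ≈ -0.027397)
(-48315 + (-4209 - 6499)/(J + P(-58, 132)))*(-48285 - 20424) = (-48315 + (-4209 - 6499)/(-2/73 + (7 + 7*132)))*(-48285 - 20424) = (-48315 - 10708/(-2/73 + (7 + 924)))*(-68709) = (-48315 - 10708/(-2/73 + 931))*(-68709) = (-48315 - 10708/67961/73)*(-68709) = (-48315 - 10708*73/67961)*(-68709) = (-48315 - 781684/67961)*(-68709) = -3284317399/67961*(-68709) = 225662164167891/67961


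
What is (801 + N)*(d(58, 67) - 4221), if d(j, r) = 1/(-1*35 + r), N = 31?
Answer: -3511846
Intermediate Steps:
d(j, r) = 1/(-35 + r)
(801 + N)*(d(58, 67) - 4221) = (801 + 31)*(1/(-35 + 67) - 4221) = 832*(1/32 - 4221) = 832*(-135071/32) = -3511846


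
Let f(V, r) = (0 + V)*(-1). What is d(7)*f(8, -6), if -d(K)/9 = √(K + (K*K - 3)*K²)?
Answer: 72*√2261 ≈ 3423.6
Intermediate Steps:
f(V, r) = -V (f(V, r) = V*(-1) = -V)
d(K) = -9*√(K + K²*(-3 + K²)) (d(K) = -9*√(K + (K*K - 3)*K²) = -9*√(K + (K² - 3)*K²) = -9*√(K + (-3 + K²)*K²) = -9*√(K + K²*(-3 + K²)))
d(7)*f(8, -6) = (-9*√7*√(1 + 7³ - 3*7))*(-1*8) = -9*√7*√(1 + 343 - 21)*(-8) = -9*√2261*(-8) = 72*√2261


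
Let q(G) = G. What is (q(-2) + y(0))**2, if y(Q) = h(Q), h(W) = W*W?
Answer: 4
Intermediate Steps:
h(W) = W**2
y(Q) = Q**2
(q(-2) + y(0))**2 = (-2 + 0**2)**2 = (-2 + 0)**2 = (-2)**2 = 4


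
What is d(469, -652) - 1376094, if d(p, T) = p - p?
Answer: -1376094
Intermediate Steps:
d(p, T) = 0
d(469, -652) - 1376094 = 0 - 1376094 = -1376094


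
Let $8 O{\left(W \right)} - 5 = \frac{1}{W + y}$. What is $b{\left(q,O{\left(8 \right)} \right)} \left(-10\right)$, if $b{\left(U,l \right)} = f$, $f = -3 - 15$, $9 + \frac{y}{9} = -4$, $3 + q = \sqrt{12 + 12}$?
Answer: $180$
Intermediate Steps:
$q = -3 + 2 \sqrt{6}$ ($q = -3 + \sqrt{12 + 12} = -3 + \sqrt{24} = -3 + 2 \sqrt{6} \approx 1.899$)
$y = -117$ ($y = -81 + 9 \left(-4\right) = -81 - 36 = -117$)
$O{\left(W \right)} = \frac{5}{8} + \frac{1}{8 \left(-117 + W\right)}$ ($O{\left(W \right)} = \frac{5}{8} + \frac{1}{8 \left(W - 117\right)} = \frac{5}{8} + \frac{1}{8 \left(-117 + W\right)}$)
$f = -18$ ($f = -3 - 15 = -18$)
$b{\left(U,l \right)} = -18$
$b{\left(q,O{\left(8 \right)} \right)} \left(-10\right) = \left(-18\right) \left(-10\right) = 180$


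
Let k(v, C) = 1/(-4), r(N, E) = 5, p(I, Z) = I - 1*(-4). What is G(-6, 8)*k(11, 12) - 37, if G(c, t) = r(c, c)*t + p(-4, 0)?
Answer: -47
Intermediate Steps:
p(I, Z) = 4 + I (p(I, Z) = I + 4 = 4 + I)
k(v, C) = -¼
G(c, t) = 5*t (G(c, t) = 5*t + (4 - 4) = 5*t + 0 = 5*t)
G(-6, 8)*k(11, 12) - 37 = (5*8)*(-¼) - 37 = 40*(-¼) - 37 = -10 - 37 = -47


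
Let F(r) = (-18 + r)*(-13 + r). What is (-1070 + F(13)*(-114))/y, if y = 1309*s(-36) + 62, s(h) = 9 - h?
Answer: -1070/58967 ≈ -0.018146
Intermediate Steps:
y = 58967 (y = 1309*(9 - 1*(-36)) + 62 = 1309*(9 + 36) + 62 = 1309*45 + 62 = 58905 + 62 = 58967)
(-1070 + F(13)*(-114))/y = (-1070 + (234 + 13² - 31*13)*(-114))/58967 = (-1070 + (234 + 169 - 403)*(-114))*(1/58967) = (-1070 + 0*(-114))*(1/58967) = (-1070 + 0)*(1/58967) = -1070*1/58967 = -1070/58967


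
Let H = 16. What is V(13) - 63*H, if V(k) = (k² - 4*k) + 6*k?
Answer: -813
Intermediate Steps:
V(k) = k² + 2*k
V(13) - 63*H = 13*(2 + 13) - 63*16 = 13*15 - 1008 = 195 - 1008 = -813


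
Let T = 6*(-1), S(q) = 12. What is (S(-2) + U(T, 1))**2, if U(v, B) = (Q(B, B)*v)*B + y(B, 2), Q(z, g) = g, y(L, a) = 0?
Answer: 36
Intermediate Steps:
T = -6
U(v, B) = v*B**2 (U(v, B) = (B*v)*B + 0 = v*B**2 + 0 = v*B**2)
(S(-2) + U(T, 1))**2 = (12 - 6*1**2)**2 = (12 - 6*1)**2 = (12 - 6)**2 = 6**2 = 36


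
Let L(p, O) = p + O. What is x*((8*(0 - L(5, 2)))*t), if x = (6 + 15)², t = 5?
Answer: -123480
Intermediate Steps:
L(p, O) = O + p
x = 441 (x = 21² = 441)
x*((8*(0 - L(5, 2)))*t) = 441*((8*(0 - (2 + 5)))*5) = 441*((8*(0 - 1*7))*5) = 441*((8*(0 - 7))*5) = 441*((8*(-7))*5) = 441*(-56*5) = 441*(-280) = -123480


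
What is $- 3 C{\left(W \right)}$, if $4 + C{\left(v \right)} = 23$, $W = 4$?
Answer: $-57$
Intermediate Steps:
$C{\left(v \right)} = 19$ ($C{\left(v \right)} = -4 + 23 = 19$)
$- 3 C{\left(W \right)} = \left(-3\right) 19 = -57$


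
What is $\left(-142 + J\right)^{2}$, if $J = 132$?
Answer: $100$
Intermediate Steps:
$\left(-142 + J\right)^{2} = \left(-142 + 132\right)^{2} = \left(-10\right)^{2} = 100$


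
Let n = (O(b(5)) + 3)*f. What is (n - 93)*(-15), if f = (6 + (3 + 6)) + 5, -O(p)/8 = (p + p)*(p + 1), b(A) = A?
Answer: 144495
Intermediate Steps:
O(p) = -16*p*(1 + p) (O(p) = -8*(p + p)*(p + 1) = -8*2*p*(1 + p) = -16*p*(1 + p))
f = 20 (f = (6 + 9) + 5 = 15 + 5 = 20)
n = -9540 (n = (-16*5*(1 + 5) + 3)*20 = (-16*5*6 + 3)*20 = (-480 + 3)*20 = -477*20 = -9540)
(n - 93)*(-15) = (-9540 - 93)*(-15) = -9633*(-15) = 144495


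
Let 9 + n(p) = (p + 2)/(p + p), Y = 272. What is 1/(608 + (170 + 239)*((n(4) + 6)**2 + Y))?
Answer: 16/1822825 ≈ 8.7776e-6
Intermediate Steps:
n(p) = -9 + (2 + p)/(2*p) (n(p) = -9 + (p + 2)/(p + p) = -9 + (2 + p)/((2*p)) = -9 + (2 + p)*(1/(2*p)) = -9 + (2 + p)/(2*p))
1/(608 + (170 + 239)*((n(4) + 6)**2 + Y)) = 1/(608 + (170 + 239)*(((-17/2 + 1/4) + 6)**2 + 272)) = 1/(608 + 409*(((-17/2 + 1/4) + 6)**2 + 272)) = 1/(608 + 409*((-33/4 + 6)**2 + 272)) = 1/(608 + 409*((-9/4)**2 + 272)) = 1/(608 + 409*(81/16 + 272)) = 1/(608 + 409*(4433/16)) = 1/(608 + 1813097/16) = 1/(1822825/16) = 16/1822825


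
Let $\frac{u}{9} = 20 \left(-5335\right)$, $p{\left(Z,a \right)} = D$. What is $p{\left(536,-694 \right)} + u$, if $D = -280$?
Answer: $-960580$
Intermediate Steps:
$p{\left(Z,a \right)} = -280$
$u = -960300$ ($u = 9 \cdot 20 \left(-5335\right) = 9 \left(-106700\right) = -960300$)
$p{\left(536,-694 \right)} + u = -280 - 960300 = -960580$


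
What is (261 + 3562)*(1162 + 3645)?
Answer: 18377161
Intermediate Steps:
(261 + 3562)*(1162 + 3645) = 3823*4807 = 18377161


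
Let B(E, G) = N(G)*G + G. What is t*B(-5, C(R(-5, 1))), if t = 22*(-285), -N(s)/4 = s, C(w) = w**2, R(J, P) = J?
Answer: 15518250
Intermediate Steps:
N(s) = -4*s
t = -6270
B(E, G) = G - 4*G**2 (B(E, G) = (-4*G)*G + G = -4*G**2 + G = G - 4*G**2)
t*B(-5, C(R(-5, 1))) = -6270*(-5)**2*(1 - 4*(-5)**2) = -156750*(1 - 4*25) = -156750*(1 - 100) = -156750*(-99) = -6270*(-2475) = 15518250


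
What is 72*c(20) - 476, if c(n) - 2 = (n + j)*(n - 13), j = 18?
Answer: 18820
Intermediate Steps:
c(n) = 2 + (-13 + n)*(18 + n) (c(n) = 2 + (n + 18)*(n - 13) = 2 + (18 + n)*(-13 + n) = 2 + (-13 + n)*(18 + n))
72*c(20) - 476 = 72*(-232 + 20**2 + 5*20) - 476 = 72*(-232 + 400 + 100) - 476 = 72*268 - 476 = 19296 - 476 = 18820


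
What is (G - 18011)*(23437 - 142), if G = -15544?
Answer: -781663725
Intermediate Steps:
(G - 18011)*(23437 - 142) = (-15544 - 18011)*(23437 - 142) = -33555*23295 = -781663725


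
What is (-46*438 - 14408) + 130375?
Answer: 95819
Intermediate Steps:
(-46*438 - 14408) + 130375 = (-20148 - 14408) + 130375 = -34556 + 130375 = 95819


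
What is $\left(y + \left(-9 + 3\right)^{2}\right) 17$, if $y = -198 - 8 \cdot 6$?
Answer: $-3570$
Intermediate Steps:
$y = -246$ ($y = -198 - 48 = -246$)
$\left(y + \left(-9 + 3\right)^{2}\right) 17 = \left(-246 + \left(-9 + 3\right)^{2}\right) 17 = \left(-246 + \left(-6\right)^{2}\right) 17 = \left(-246 + 36\right) 17 = \left(-210\right) 17 = -3570$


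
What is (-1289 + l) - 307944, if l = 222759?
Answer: -86474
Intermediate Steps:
(-1289 + l) - 307944 = (-1289 + 222759) - 307944 = 221470 - 307944 = -86474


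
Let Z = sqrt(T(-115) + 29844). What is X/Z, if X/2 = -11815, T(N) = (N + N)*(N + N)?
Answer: -11815*sqrt(20686)/20686 ≈ -82.148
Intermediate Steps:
T(N) = 4*N**2 (T(N) = (2*N)*(2*N) = 4*N**2)
X = -23630 (X = 2*(-11815) = -23630)
Z = 2*sqrt(20686) (Z = sqrt(4*(-115)**2 + 29844) = sqrt(4*13225 + 29844) = sqrt(52900 + 29844) = sqrt(82744) = 2*sqrt(20686) ≈ 287.65)
X/Z = -23630*sqrt(20686)/41372 = -11815*sqrt(20686)/20686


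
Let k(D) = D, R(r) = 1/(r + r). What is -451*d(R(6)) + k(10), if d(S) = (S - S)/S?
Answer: 10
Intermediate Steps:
R(r) = 1/(2*r)
d(S) = 0 (d(S) = 0/S = 0)
-451*d(R(6)) + k(10) = -451*0 + 10 = 0 + 10 = 10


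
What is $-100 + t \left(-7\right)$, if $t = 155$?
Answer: $-1185$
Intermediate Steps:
$-100 + t \left(-7\right) = -100 + 155 \left(-7\right) = -100 - 1085 = -1185$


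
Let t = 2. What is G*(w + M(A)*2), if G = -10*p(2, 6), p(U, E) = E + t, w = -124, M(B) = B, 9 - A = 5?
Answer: 9280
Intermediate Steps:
A = 4 (A = 9 - 1*5 = 9 - 5 = 4)
p(U, E) = 2 + E (p(U, E) = E + 2 = 2 + E)
G = -80 (G = -10*(2 + 6) = -10*8 = -80)
G*(w + M(A)*2) = -80*(-124 + 4*2) = -80*(-124 + 8) = -80*(-116) = 9280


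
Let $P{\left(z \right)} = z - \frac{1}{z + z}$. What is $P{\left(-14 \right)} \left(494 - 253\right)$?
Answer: $- \frac{94231}{28} \approx -3365.4$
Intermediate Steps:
$P{\left(z \right)} = z - \frac{1}{2 z}$
$P{\left(-14 \right)} \left(494 - 253\right) = \left(-14 - \frac{1}{2 \left(-14\right)}\right) \left(494 - 253\right) = \left(-14 - - \frac{1}{28}\right) 241 = \left(-14 + \frac{1}{28}\right) 241 = \left(- \frac{391}{28}\right) 241 = - \frac{94231}{28}$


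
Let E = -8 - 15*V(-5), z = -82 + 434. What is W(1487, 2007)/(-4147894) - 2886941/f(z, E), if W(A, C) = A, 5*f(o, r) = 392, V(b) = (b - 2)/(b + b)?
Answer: -29936813422087/812987224 ≈ -36823.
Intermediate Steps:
V(b) = (-2 + b)/(2*b) (V(b) = (-2 + b)/((2*b)) = (-2 + b)*(1/(2*b)) = (-2 + b)/(2*b))
z = 352
E = -37/2 (E = -8 - 15*(-2 - 5)/(2*(-5)) = -8 - 15*(-1)*(-7)/(2*5) = -8 - 15*7/10 = -8 - 21/2 = -37/2 ≈ -18.500)
f(o, r) = 392/5 (f(o, r) = (⅕)*392 = 392/5)
W(1487, 2007)/(-4147894) - 2886941/f(z, E) = 1487/(-4147894) - 2886941/392/5 = 1487*(-1/4147894) - 2886941*5/392 = -1487/4147894 - 14434705/392 = -29936813422087/812987224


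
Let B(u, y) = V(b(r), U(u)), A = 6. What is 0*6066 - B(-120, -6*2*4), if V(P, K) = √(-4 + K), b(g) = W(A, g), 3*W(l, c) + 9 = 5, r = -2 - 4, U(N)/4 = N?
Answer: -22*I ≈ -22.0*I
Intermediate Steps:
U(N) = 4*N
r = -6
W(l, c) = -4/3 (W(l, c) = -3 + (⅓)*5 = -3 + 5/3 = -4/3)
b(g) = -4/3
B(u, y) = √(-4 + 4*u)
0*6066 - B(-120, -6*2*4) = 0*6066 - 2*√(-1 - 120) = 0 - 2*√(-121) = 0 - 2*11*I = 0 - 22*I = -22*I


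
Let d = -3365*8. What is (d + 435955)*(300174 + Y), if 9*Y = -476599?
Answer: 303363125615/3 ≈ 1.0112e+11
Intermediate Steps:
d = -26920
Y = -476599/9 (Y = (⅑)*(-476599) = -476599/9 ≈ -52955.)
(d + 435955)*(300174 + Y) = (-26920 + 435955)*(300174 - 476599/9) = 409035*(2224967/9) = 303363125615/3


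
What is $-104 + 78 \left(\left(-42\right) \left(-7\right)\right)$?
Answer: $22828$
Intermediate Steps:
$-104 + 78 \left(\left(-42\right) \left(-7\right)\right) = -104 + 78 \cdot 294 = -104 + 22932 = 22828$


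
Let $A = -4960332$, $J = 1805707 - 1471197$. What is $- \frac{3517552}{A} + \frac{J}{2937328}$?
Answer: $\frac{1498935579797}{1821265259112} \approx 0.82302$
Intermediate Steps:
$J = 334510$
$- \frac{3517552}{A} + \frac{J}{2937328} = - \frac{3517552}{-4960332} + \frac{334510}{2937328} = \left(-3517552\right) \left(- \frac{1}{4960332}\right) + 334510 \cdot \frac{1}{2937328} = \frac{879388}{1240083} + \frac{167255}{1468664} = \frac{1498935579797}{1821265259112}$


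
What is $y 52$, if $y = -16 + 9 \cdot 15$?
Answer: $6188$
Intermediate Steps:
$y = 119$ ($y = -16 + 135 = 119$)
$y 52 = 119 \cdot 52 = 6188$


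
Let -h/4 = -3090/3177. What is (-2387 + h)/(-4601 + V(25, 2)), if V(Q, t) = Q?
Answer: 2523713/4845984 ≈ 0.52078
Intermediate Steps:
h = 4120/1059 (h = -(-12360)/3177 = -4*(-1030/1059) = 4120/1059 ≈ 3.8905)
(-2387 + h)/(-4601 + V(25, 2)) = (-2387 + 4120/1059)/(-4601 + 25) = -2523713/1059/(-4576) = -2523713/1059*(-1/4576) = 2523713/4845984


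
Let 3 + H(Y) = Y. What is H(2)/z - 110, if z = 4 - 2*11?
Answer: -1979/18 ≈ -109.94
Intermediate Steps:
H(Y) = -3 + Y
z = -18 (z = 4 - 22 = -18)
H(2)/z - 110 = (-3 + 2)/(-18) - 110 = -1*(-1/18) - 110 = 1/18 - 110 = -1979/18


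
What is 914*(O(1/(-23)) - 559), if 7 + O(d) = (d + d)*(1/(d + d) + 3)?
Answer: -11882914/23 ≈ -5.1665e+5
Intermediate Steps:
O(d) = -7 + 2*d*(3 + 1/(2*d)) (O(d) = -7 + (d + d)*(1/(d + d) + 3) = -7 + (2*d)*(1/(2*d) + 3) = -7 + (2*d)*(3 + 1/(2*d)) = -7 + 2*d*(3 + 1/(2*d)))
914*(O(1/(-23)) - 559) = 914*((-6 + 6/(-23)) - 559) = 914*((-6 + 6*(-1/23)) - 559) = 914*((-6 - 6/23) - 559) = 914*(-144/23 - 559) = 914*(-13001/23) = -11882914/23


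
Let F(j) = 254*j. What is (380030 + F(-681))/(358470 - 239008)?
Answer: 103528/59731 ≈ 1.7332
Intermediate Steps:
(380030 + F(-681))/(358470 - 239008) = (380030 + 254*(-681))/(358470 - 239008) = (380030 - 172974)/119462 = 207056*(1/119462) = 103528/59731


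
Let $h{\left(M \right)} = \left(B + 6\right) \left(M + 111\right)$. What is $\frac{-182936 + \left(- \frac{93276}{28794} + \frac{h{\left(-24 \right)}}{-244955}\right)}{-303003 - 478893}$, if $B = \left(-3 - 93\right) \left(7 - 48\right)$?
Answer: $\frac{53763466160699}{229787319282330} \approx 0.23397$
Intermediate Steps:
$B = 3936$ ($B = \left(-96\right) \left(-41\right) = 3936$)
$h{\left(M \right)} = 437562 + 3942 M$ ($h{\left(M \right)} = \left(3936 + 6\right) \left(M + 111\right) = 3942 \left(111 + M\right) = 437562 + 3942 M$)
$\frac{-182936 + \left(- \frac{93276}{28794} + \frac{h{\left(-24 \right)}}{-244955}\right)}{-303003 - 478893} = \frac{-182936 - \left(\frac{15546}{4799} - \frac{437562 + 3942 \left(-24\right)}{-244955}\right)}{-303003 - 478893} = \frac{-182936 - \left(\frac{15546}{4799} - \left(437562 - 94608\right) \left(- \frac{1}{244955}\right)\right)}{-781896} = \left(-182936 + \left(- \frac{15546}{4799} + 342954 \left(- \frac{1}{244955}\right)\right)\right) \left(- \frac{1}{781896}\right) = \left(-182936 - \frac{5453906676}{1175539045}\right) \left(- \frac{1}{781896}\right) = \left(- \frac{215053864642796}{1175539045}\right) \left(- \frac{1}{781896}\right) = \frac{53763466160699}{229787319282330}$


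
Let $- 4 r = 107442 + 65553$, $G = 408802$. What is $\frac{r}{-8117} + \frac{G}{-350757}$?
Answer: $\frac{47406223879}{11388378276} \approx 4.1627$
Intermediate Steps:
$r = - \frac{172995}{4}$ ($r = - \frac{107442 + 65553}{4} = \left(- \frac{1}{4}\right) 172995 = - \frac{172995}{4} \approx -43249.0$)
$\frac{r}{-8117} + \frac{G}{-350757} = - \frac{172995}{4 \left(-8117\right)} + \frac{408802}{-350757} = \left(- \frac{172995}{4}\right) \left(- \frac{1}{8117}\right) + 408802 \left(- \frac{1}{350757}\right) = \frac{172995}{32468} - \frac{408802}{350757} = \frac{47406223879}{11388378276}$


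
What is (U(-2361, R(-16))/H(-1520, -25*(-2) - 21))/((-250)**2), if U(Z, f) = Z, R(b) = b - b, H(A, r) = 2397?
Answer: -787/49937500 ≈ -1.5760e-5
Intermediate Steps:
R(b) = 0
(U(-2361, R(-16))/H(-1520, -25*(-2) - 21))/((-250)**2) = (-2361/2397)/((-250)**2) = -2361*1/2397/62500 = -787/799*1/62500 = -787/49937500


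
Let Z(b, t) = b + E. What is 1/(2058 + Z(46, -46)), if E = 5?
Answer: 1/2109 ≈ 0.00047416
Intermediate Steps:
Z(b, t) = 5 + b (Z(b, t) = b + 5 = 5 + b)
1/(2058 + Z(46, -46)) = 1/(2058 + (5 + 46)) = 1/(2058 + 51) = 1/2109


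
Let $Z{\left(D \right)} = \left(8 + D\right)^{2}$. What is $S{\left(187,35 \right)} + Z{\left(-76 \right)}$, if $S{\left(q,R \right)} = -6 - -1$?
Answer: $4619$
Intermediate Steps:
$S{\left(q,R \right)} = -5$ ($S{\left(q,R \right)} = -6 + 1 = -5$)
$S{\left(187,35 \right)} + Z{\left(-76 \right)} = -5 + \left(8 - 76\right)^{2} = -5 + \left(-68\right)^{2} = -5 + 4624 = 4619$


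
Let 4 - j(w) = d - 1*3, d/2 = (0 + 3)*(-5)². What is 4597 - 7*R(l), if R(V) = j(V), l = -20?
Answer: 5598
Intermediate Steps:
d = 150 (d = 2*((0 + 3)*(-5)²) = 2*(3*25) = 2*75 = 150)
j(w) = -143 (j(w) = 4 - (150 - 1*3) = 4 - (150 - 3) = 4 - 1*147 = 4 - 147 = -143)
R(V) = -143
4597 - 7*R(l) = 4597 - 7*(-143) = 4597 - 1*(-1001) = 4597 + 1001 = 5598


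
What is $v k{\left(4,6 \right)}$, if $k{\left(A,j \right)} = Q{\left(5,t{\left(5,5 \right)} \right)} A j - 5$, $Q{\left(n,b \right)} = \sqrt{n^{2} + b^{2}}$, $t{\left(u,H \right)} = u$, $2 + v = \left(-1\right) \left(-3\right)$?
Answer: $-5 + 120 \sqrt{2} \approx 164.71$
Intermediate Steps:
$v = 1$ ($v = -2 - -3 = -2 + 3 = 1$)
$Q{\left(n,b \right)} = \sqrt{b^{2} + n^{2}}$
$k{\left(A,j \right)} = -5 + 5 A j \sqrt{2}$ ($k{\left(A,j \right)} = \sqrt{5^{2} + 5^{2}} A j - 5 = \sqrt{25 + 25} A j - 5 = \sqrt{50} A j - 5 = 5 \sqrt{2} A j - 5 = 5 A \sqrt{2} j - 5 = 5 A j \sqrt{2} - 5 = -5 + 5 A j \sqrt{2}$)
$v k{\left(4,6 \right)} = 1 \left(-5 + 5 \cdot 4 \cdot 6 \sqrt{2}\right) = 1 \left(-5 + 120 \sqrt{2}\right) = -5 + 120 \sqrt{2}$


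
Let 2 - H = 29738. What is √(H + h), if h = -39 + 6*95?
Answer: 3*I*√3245 ≈ 170.89*I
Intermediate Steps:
H = -29736 (H = 2 - 1*29738 = 2 - 29738 = -29736)
h = 531 (h = -39 + 570 = 531)
√(H + h) = √(-29736 + 531) = √(-29205) = 3*I*√3245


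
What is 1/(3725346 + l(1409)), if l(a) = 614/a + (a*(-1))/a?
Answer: 1409/5249011719 ≈ 2.6843e-7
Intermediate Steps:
l(a) = -1 + 614/a (l(a) = 614/a + (-a)/a = 614/a - 1 = -1 + 614/a)
1/(3725346 + l(1409)) = 1/(3725346 + (614 - 1*1409)/1409) = 1/(3725346 + (614 - 1409)/1409) = 1/(3725346 + (1/1409)*(-795)) = 1/(3725346 - 795/1409) = 1/(5249011719/1409) = 1409/5249011719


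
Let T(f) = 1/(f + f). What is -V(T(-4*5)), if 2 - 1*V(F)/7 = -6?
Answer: -56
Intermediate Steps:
T(f) = 1/(2*f)
V(F) = 56 (V(F) = 14 - 7*(-6) = 14 + 42 = 56)
-V(T(-4*5)) = -1*56 = -56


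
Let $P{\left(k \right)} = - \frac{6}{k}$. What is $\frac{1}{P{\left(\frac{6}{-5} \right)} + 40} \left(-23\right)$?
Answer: $- \frac{23}{45} \approx -0.51111$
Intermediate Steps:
$\frac{1}{P{\left(\frac{6}{-5} \right)} + 40} \left(-23\right) = \frac{1}{- \frac{6}{6 \frac{1}{-5}} + 40} \left(-23\right) = \frac{1}{- \frac{6}{6 \left(- \frac{1}{5}\right)} + 40} \left(-23\right) = \frac{1}{- \frac{6}{- \frac{6}{5}} + 40} \left(-23\right) = \frac{1}{\left(-6\right) \left(- \frac{5}{6}\right) + 40} \left(-23\right) = \frac{1}{5 + 40} \left(-23\right) = \frac{1}{45} \left(-23\right) = - \frac{23}{45}$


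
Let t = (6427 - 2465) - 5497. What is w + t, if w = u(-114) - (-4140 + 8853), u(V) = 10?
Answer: -6238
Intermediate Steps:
t = -1535 (t = 3962 - 5497 = -1535)
w = -4703 (w = 10 - (-4140 + 8853) = 10 - 1*4713 = 10 - 4713 = -4703)
w + t = -4703 - 1535 = -6238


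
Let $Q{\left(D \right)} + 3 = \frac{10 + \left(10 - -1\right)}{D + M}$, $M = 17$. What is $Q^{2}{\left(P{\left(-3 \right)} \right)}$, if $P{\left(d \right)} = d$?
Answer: $\frac{9}{4} \approx 2.25$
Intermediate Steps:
$Q{\left(D \right)} = -3 + \frac{21}{17 + D}$ ($Q{\left(D \right)} = -3 + \frac{10 + \left(10 - -1\right)}{D + 17} = -3 + \frac{10 + \left(10 + 1\right)}{17 + D} = -3 + \frac{10 + 11}{17 + D} = -3 + \frac{21}{17 + D}$)
$Q^{2}{\left(P{\left(-3 \right)} \right)} = \left(\frac{3 \left(-10 - -3\right)}{17 - 3}\right)^{2} = \left(\frac{3 \left(-10 + 3\right)}{14}\right)^{2} = \left(3 \cdot \frac{1}{14} \left(-7\right)\right)^{2} = \left(- \frac{3}{2}\right)^{2} = \frac{9}{4}$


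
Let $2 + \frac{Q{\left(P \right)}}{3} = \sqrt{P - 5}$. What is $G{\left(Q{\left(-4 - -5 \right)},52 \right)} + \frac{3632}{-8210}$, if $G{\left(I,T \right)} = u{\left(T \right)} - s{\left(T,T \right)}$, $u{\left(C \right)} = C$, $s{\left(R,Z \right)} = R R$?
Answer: $- \frac{10888276}{4105} \approx -2652.4$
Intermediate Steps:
$s{\left(R,Z \right)} = R^{2}$
$Q{\left(P \right)} = -6 + 3 \sqrt{-5 + P}$ ($Q{\left(P \right)} = -6 + 3 \sqrt{P - 5} = -6 + 3 \sqrt{-5 + P}$)
$G{\left(I,T \right)} = T - T^{2}$
$G{\left(Q{\left(-4 - -5 \right)},52 \right)} + \frac{3632}{-8210} = 52 \left(1 - 52\right) + \frac{3632}{-8210} = 52 \left(1 - 52\right) + 3632 \left(- \frac{1}{8210}\right) = 52 \left(-51\right) - \frac{1816}{4105} = -2652 - \frac{1816}{4105} = - \frac{10888276}{4105}$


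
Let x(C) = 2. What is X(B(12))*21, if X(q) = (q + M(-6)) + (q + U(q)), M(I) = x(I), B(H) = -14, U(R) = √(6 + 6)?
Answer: -546 + 42*√3 ≈ -473.25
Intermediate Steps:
U(R) = 2*√3 (U(R) = √12 = 2*√3)
M(I) = 2
X(q) = 2 + 2*q + 2*√3 (X(q) = (q + 2) + (q + 2*√3) = (2 + q) + (q + 2*√3) = 2 + 2*q + 2*√3)
X(B(12))*21 = (2 + 2*(-14) + 2*√3)*21 = (2 - 28 + 2*√3)*21 = (-26 + 2*√3)*21 = -546 + 42*√3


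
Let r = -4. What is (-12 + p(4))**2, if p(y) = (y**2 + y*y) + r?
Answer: 256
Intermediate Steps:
p(y) = -4 + 2*y**2 (p(y) = (y**2 + y*y) - 4 = (y**2 + y**2) - 4 = 2*y**2 - 4 = -4 + 2*y**2)
(-12 + p(4))**2 = (-12 + (-4 + 2*4**2))**2 = (-12 + (-4 + 2*16))**2 = (-12 + (-4 + 32))**2 = (-12 + 28)**2 = 16**2 = 256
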